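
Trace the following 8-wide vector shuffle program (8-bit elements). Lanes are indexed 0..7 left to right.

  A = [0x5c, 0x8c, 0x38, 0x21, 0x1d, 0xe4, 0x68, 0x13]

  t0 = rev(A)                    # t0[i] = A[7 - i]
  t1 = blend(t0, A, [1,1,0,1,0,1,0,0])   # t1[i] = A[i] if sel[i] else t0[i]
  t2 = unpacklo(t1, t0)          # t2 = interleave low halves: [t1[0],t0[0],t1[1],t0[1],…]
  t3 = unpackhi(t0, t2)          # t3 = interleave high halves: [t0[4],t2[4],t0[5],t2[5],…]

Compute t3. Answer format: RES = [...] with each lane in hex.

RES = [0x21, 0xe4, 0x38, 0xe4, 0x8c, 0x21, 0x5c, 0x1d]

→ t0 |13|68|e4|1d|21|38|8c|5c|
→ t1 |5c|8c|e4|21|21|e4|8c|5c|
→ t2 |5c|13|8c|68|e4|e4|21|1d|
→ t3 |21|e4|38|e4|8c|21|5c|1d|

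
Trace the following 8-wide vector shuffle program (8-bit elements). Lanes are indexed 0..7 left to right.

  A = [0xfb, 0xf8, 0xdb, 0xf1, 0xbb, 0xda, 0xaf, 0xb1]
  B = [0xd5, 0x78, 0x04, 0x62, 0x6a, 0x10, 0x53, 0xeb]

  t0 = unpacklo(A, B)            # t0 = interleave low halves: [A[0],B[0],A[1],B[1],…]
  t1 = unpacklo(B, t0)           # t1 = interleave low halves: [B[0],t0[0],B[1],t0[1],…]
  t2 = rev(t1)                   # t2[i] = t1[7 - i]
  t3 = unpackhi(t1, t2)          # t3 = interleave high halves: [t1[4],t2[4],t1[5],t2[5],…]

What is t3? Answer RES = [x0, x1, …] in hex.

t0 = [0xfb, 0xd5, 0xf8, 0x78, 0xdb, 0x04, 0xf1, 0x62]
t1 = [0xd5, 0xfb, 0x78, 0xd5, 0x04, 0xf8, 0x62, 0x78]
t2 = [0x78, 0x62, 0xf8, 0x04, 0xd5, 0x78, 0xfb, 0xd5]
t3 = [0x04, 0xd5, 0xf8, 0x78, 0x62, 0xfb, 0x78, 0xd5]

RES = [ 0x04  0xd5  0xf8  0x78  0x62  0xfb  0x78  0xd5 ]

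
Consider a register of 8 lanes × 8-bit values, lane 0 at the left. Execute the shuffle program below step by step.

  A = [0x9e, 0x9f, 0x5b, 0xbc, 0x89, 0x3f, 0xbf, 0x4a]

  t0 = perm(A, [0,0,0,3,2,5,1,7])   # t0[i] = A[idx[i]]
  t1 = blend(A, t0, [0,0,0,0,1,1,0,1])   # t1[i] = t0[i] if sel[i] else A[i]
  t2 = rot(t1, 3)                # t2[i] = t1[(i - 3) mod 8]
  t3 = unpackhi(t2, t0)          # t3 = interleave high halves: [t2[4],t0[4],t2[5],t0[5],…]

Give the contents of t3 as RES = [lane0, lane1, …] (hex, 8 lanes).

RES = [ 0x9f  0x5b  0x5b  0x3f  0xbc  0x9f  0x5b  0x4a ]

t0 = [0x9e, 0x9e, 0x9e, 0xbc, 0x5b, 0x3f, 0x9f, 0x4a]
t1 = [0x9e, 0x9f, 0x5b, 0xbc, 0x5b, 0x3f, 0xbf, 0x4a]
t2 = [0x3f, 0xbf, 0x4a, 0x9e, 0x9f, 0x5b, 0xbc, 0x5b]
t3 = [0x9f, 0x5b, 0x5b, 0x3f, 0xbc, 0x9f, 0x5b, 0x4a]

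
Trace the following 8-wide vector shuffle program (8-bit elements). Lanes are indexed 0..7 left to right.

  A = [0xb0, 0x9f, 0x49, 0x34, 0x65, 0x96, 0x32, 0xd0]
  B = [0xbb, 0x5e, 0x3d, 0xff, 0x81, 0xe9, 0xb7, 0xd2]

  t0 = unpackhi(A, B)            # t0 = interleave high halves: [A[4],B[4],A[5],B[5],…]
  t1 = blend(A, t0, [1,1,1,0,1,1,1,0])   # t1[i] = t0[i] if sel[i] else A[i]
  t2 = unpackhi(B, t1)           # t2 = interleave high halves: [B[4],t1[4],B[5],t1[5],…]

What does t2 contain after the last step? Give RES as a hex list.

  t0: 65 81 96 e9 32 b7 d0 d2
  t1: 65 81 96 34 32 b7 d0 d0
  t2: 81 32 e9 b7 b7 d0 d2 d0

RES = [0x81, 0x32, 0xe9, 0xb7, 0xb7, 0xd0, 0xd2, 0xd0]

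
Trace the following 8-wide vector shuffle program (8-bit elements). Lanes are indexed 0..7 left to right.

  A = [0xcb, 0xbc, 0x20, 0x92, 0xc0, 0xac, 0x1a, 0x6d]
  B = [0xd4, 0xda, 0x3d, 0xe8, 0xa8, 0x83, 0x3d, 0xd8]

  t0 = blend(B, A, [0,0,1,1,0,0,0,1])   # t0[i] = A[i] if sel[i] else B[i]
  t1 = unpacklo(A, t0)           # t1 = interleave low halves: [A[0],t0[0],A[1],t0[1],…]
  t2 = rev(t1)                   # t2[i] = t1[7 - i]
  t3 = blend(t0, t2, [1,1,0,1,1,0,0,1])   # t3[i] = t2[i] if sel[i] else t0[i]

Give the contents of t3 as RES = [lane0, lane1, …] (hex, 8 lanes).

RES = [ 0x92  0x92  0x20  0x20  0xda  0x83  0x3d  0xcb ]

→ t0 |d4|da|20|92|a8|83|3d|6d|
→ t1 |cb|d4|bc|da|20|20|92|92|
→ t2 |92|92|20|20|da|bc|d4|cb|
→ t3 |92|92|20|20|da|83|3d|cb|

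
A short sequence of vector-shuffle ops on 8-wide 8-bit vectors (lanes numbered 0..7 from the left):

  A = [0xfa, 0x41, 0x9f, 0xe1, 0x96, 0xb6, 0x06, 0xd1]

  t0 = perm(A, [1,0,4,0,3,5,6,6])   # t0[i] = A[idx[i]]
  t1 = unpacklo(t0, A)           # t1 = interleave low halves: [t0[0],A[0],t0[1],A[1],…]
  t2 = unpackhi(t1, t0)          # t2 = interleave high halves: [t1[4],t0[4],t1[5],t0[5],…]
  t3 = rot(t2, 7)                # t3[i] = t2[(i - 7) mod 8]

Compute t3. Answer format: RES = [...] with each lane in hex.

t0 = [0x41, 0xfa, 0x96, 0xfa, 0xe1, 0xb6, 0x06, 0x06]
t1 = [0x41, 0xfa, 0xfa, 0x41, 0x96, 0x9f, 0xfa, 0xe1]
t2 = [0x96, 0xe1, 0x9f, 0xb6, 0xfa, 0x06, 0xe1, 0x06]
t3 = [0xe1, 0x9f, 0xb6, 0xfa, 0x06, 0xe1, 0x06, 0x96]

RES = [ 0xe1  0x9f  0xb6  0xfa  0x06  0xe1  0x06  0x96 ]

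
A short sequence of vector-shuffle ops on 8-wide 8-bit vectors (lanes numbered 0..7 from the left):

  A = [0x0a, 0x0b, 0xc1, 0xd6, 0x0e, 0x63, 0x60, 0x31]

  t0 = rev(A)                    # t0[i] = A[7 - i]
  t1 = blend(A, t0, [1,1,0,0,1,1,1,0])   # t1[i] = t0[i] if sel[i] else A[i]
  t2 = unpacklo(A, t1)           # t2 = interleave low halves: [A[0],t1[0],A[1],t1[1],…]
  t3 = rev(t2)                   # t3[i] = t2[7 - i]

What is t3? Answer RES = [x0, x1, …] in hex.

RES = [ 0xd6  0xd6  0xc1  0xc1  0x60  0x0b  0x31  0x0a ]

t0 = [0x31, 0x60, 0x63, 0x0e, 0xd6, 0xc1, 0x0b, 0x0a]
t1 = [0x31, 0x60, 0xc1, 0xd6, 0xd6, 0xc1, 0x0b, 0x31]
t2 = [0x0a, 0x31, 0x0b, 0x60, 0xc1, 0xc1, 0xd6, 0xd6]
t3 = [0xd6, 0xd6, 0xc1, 0xc1, 0x60, 0x0b, 0x31, 0x0a]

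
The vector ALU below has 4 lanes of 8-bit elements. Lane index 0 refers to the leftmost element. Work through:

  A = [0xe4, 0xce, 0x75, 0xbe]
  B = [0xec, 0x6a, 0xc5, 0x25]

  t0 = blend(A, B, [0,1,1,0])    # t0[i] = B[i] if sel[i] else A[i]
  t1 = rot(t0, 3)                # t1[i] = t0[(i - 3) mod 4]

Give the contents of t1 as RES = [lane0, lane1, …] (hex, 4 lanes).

t0 = [0xe4, 0x6a, 0xc5, 0xbe]
t1 = [0x6a, 0xc5, 0xbe, 0xe4]

RES = [0x6a, 0xc5, 0xbe, 0xe4]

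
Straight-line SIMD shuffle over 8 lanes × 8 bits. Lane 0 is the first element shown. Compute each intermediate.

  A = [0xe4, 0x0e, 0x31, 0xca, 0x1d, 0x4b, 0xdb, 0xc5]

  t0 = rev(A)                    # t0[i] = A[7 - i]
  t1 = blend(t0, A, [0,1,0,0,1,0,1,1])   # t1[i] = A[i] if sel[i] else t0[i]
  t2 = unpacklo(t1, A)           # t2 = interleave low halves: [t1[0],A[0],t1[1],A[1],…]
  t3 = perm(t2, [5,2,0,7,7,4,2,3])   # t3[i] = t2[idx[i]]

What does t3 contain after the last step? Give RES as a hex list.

RES = [ 0x31  0x0e  0xc5  0xca  0xca  0x4b  0x0e  0x0e ]

→ t0 |c5|db|4b|1d|ca|31|0e|e4|
→ t1 |c5|0e|4b|1d|1d|31|db|c5|
→ t2 |c5|e4|0e|0e|4b|31|1d|ca|
→ t3 |31|0e|c5|ca|ca|4b|0e|0e|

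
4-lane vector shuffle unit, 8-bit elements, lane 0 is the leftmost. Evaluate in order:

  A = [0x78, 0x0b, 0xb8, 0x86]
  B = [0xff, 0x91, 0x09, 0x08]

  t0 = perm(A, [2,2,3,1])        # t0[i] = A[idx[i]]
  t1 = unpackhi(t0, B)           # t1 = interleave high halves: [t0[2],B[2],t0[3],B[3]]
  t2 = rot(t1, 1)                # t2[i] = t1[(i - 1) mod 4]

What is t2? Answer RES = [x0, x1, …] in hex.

RES = [ 0x08  0x86  0x09  0x0b ]

  t0: b8 b8 86 0b
  t1: 86 09 0b 08
  t2: 08 86 09 0b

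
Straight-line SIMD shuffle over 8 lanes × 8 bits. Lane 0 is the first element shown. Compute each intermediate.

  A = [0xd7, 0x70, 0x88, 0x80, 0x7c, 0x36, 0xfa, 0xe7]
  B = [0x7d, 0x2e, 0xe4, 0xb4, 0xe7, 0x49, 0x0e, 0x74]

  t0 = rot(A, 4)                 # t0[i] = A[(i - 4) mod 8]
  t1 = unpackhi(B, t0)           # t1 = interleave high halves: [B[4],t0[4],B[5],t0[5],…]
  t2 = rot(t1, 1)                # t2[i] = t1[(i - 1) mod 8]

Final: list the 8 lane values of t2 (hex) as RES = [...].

  t0: 7c 36 fa e7 d7 70 88 80
  t1: e7 d7 49 70 0e 88 74 80
  t2: 80 e7 d7 49 70 0e 88 74

RES = [ 0x80  0xe7  0xd7  0x49  0x70  0x0e  0x88  0x74 ]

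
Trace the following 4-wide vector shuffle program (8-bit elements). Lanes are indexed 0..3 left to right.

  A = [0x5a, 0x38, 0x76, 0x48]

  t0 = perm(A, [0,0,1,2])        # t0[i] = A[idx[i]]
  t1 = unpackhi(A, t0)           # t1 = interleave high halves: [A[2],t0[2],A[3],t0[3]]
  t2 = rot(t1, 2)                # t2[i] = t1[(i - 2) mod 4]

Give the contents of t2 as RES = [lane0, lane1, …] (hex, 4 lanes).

t0 = [0x5a, 0x5a, 0x38, 0x76]
t1 = [0x76, 0x38, 0x48, 0x76]
t2 = [0x48, 0x76, 0x76, 0x38]

RES = [0x48, 0x76, 0x76, 0x38]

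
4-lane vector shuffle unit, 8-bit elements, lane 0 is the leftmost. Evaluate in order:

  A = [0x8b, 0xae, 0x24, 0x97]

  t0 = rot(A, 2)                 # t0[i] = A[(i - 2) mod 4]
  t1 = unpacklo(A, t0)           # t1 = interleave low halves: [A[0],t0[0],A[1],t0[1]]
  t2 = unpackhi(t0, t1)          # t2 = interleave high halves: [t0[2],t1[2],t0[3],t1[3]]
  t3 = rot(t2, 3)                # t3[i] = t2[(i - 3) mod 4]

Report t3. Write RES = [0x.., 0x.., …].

RES = [ 0xae  0xae  0x97  0x8b ]

t0 = [0x24, 0x97, 0x8b, 0xae]
t1 = [0x8b, 0x24, 0xae, 0x97]
t2 = [0x8b, 0xae, 0xae, 0x97]
t3 = [0xae, 0xae, 0x97, 0x8b]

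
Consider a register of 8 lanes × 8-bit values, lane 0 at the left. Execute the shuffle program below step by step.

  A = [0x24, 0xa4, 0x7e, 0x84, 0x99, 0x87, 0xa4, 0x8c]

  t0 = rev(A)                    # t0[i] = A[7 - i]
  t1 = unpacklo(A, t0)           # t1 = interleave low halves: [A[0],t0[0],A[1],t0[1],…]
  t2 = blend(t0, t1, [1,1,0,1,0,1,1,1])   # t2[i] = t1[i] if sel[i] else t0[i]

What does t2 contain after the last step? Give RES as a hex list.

RES = [ 0x24  0x8c  0x87  0xa4  0x84  0x87  0x84  0x99 ]

t0 = [0x8c, 0xa4, 0x87, 0x99, 0x84, 0x7e, 0xa4, 0x24]
t1 = [0x24, 0x8c, 0xa4, 0xa4, 0x7e, 0x87, 0x84, 0x99]
t2 = [0x24, 0x8c, 0x87, 0xa4, 0x84, 0x87, 0x84, 0x99]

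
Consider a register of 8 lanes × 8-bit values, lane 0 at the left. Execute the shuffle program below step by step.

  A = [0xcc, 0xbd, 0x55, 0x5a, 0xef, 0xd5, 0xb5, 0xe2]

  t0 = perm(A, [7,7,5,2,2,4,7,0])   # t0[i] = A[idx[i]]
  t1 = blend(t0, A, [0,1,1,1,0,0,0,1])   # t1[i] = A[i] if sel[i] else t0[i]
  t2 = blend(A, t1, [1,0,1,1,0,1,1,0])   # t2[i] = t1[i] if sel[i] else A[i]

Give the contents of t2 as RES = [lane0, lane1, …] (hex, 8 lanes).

t0 = [0xe2, 0xe2, 0xd5, 0x55, 0x55, 0xef, 0xe2, 0xcc]
t1 = [0xe2, 0xbd, 0x55, 0x5a, 0x55, 0xef, 0xe2, 0xe2]
t2 = [0xe2, 0xbd, 0x55, 0x5a, 0xef, 0xef, 0xe2, 0xe2]

RES = [0xe2, 0xbd, 0x55, 0x5a, 0xef, 0xef, 0xe2, 0xe2]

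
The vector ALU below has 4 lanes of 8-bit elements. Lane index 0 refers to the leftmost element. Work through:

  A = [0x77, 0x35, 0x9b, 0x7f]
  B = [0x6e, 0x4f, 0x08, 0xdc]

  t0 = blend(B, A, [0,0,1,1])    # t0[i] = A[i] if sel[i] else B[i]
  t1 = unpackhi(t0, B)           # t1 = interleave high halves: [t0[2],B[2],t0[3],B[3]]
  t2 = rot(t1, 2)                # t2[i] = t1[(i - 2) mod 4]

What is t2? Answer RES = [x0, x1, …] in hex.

  t0: 6e 4f 9b 7f
  t1: 9b 08 7f dc
  t2: 7f dc 9b 08

RES = [0x7f, 0xdc, 0x9b, 0x08]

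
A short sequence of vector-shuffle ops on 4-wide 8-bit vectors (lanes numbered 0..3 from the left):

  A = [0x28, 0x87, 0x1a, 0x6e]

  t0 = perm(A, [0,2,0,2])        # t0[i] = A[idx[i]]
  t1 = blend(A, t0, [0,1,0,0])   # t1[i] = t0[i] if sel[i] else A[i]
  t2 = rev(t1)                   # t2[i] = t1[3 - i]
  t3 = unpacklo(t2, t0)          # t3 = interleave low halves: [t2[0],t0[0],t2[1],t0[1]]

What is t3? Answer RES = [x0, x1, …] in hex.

  t0: 28 1a 28 1a
  t1: 28 1a 1a 6e
  t2: 6e 1a 1a 28
  t3: 6e 28 1a 1a

RES = [ 0x6e  0x28  0x1a  0x1a ]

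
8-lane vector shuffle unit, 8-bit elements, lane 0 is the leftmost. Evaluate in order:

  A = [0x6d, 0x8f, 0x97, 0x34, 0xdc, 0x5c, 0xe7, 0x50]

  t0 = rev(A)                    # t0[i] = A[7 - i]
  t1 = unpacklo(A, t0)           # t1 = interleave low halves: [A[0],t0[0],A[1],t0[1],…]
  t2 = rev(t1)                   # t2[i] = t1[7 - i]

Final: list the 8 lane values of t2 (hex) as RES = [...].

RES = [ 0xdc  0x34  0x5c  0x97  0xe7  0x8f  0x50  0x6d ]

→ t0 |50|e7|5c|dc|34|97|8f|6d|
→ t1 |6d|50|8f|e7|97|5c|34|dc|
→ t2 |dc|34|5c|97|e7|8f|50|6d|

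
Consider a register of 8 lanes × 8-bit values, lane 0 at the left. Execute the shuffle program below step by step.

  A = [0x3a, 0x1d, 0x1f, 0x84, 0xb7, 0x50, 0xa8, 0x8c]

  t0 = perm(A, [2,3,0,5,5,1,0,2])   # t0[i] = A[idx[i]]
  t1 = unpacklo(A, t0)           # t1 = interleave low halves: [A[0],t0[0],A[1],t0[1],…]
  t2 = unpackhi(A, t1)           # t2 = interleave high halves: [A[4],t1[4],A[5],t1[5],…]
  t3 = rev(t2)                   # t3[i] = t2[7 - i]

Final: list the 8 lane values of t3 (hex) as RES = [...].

→ t0 |1f|84|3a|50|50|1d|3a|1f|
→ t1 |3a|1f|1d|84|1f|3a|84|50|
→ t2 |b7|1f|50|3a|a8|84|8c|50|
→ t3 |50|8c|84|a8|3a|50|1f|b7|

RES = [0x50, 0x8c, 0x84, 0xa8, 0x3a, 0x50, 0x1f, 0xb7]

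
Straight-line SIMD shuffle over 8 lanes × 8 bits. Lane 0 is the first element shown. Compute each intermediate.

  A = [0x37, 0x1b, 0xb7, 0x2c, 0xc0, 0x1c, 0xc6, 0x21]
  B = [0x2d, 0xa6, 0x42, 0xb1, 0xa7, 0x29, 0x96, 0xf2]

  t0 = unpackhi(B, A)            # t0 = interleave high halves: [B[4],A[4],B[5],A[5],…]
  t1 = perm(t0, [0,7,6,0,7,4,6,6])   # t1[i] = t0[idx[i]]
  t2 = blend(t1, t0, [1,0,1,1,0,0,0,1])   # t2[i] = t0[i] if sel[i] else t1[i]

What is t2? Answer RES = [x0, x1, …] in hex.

RES = [ 0xa7  0x21  0x29  0x1c  0x21  0x96  0xf2  0x21 ]

  t0: a7 c0 29 1c 96 c6 f2 21
  t1: a7 21 f2 a7 21 96 f2 f2
  t2: a7 21 29 1c 21 96 f2 21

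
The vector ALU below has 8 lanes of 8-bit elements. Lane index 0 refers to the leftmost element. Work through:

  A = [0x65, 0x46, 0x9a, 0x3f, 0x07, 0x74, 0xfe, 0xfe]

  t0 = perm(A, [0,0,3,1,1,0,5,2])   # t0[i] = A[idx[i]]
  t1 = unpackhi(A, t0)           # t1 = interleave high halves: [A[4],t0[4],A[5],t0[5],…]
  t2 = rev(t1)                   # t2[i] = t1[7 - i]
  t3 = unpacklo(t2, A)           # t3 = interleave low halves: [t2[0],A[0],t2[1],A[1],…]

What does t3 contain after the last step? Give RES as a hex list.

RES = [ 0x9a  0x65  0xfe  0x46  0x74  0x9a  0xfe  0x3f ]

→ t0 |65|65|3f|46|46|65|74|9a|
→ t1 |07|46|74|65|fe|74|fe|9a|
→ t2 |9a|fe|74|fe|65|74|46|07|
→ t3 |9a|65|fe|46|74|9a|fe|3f|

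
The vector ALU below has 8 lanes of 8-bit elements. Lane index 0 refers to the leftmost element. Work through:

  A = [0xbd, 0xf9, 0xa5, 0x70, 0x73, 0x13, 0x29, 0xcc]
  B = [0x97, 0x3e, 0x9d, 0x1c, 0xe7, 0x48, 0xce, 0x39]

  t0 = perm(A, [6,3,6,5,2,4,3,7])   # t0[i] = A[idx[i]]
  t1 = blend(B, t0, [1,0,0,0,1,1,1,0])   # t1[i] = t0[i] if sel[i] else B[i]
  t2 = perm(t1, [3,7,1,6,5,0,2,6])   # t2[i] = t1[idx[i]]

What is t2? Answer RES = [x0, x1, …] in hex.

  t0: 29 70 29 13 a5 73 70 cc
  t1: 29 3e 9d 1c a5 73 70 39
  t2: 1c 39 3e 70 73 29 9d 70

RES = [0x1c, 0x39, 0x3e, 0x70, 0x73, 0x29, 0x9d, 0x70]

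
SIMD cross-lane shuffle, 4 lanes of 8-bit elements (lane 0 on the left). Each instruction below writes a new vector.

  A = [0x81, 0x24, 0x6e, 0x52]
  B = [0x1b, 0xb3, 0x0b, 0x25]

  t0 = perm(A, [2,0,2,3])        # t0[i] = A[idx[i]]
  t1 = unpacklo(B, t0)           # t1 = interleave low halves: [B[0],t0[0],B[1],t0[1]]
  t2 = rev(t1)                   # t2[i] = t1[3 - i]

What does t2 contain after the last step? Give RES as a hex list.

→ t0 |6e|81|6e|52|
→ t1 |1b|6e|b3|81|
→ t2 |81|b3|6e|1b|

RES = [ 0x81  0xb3  0x6e  0x1b ]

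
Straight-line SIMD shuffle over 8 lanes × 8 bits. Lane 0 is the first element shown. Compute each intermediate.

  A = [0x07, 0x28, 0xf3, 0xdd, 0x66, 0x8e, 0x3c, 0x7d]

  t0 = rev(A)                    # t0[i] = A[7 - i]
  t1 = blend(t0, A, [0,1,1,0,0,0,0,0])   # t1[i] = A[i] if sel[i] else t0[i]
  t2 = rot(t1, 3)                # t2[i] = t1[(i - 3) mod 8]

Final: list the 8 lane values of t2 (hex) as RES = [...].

t0 = [0x7d, 0x3c, 0x8e, 0x66, 0xdd, 0xf3, 0x28, 0x07]
t1 = [0x7d, 0x28, 0xf3, 0x66, 0xdd, 0xf3, 0x28, 0x07]
t2 = [0xf3, 0x28, 0x07, 0x7d, 0x28, 0xf3, 0x66, 0xdd]

RES = [ 0xf3  0x28  0x07  0x7d  0x28  0xf3  0x66  0xdd ]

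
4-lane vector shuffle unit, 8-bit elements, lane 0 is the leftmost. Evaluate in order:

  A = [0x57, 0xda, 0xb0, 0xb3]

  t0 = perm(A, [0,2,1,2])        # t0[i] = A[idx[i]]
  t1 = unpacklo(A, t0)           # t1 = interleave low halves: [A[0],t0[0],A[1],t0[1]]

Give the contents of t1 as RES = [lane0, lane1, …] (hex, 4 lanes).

→ t0 |57|b0|da|b0|
→ t1 |57|57|da|b0|

RES = [ 0x57  0x57  0xda  0xb0 ]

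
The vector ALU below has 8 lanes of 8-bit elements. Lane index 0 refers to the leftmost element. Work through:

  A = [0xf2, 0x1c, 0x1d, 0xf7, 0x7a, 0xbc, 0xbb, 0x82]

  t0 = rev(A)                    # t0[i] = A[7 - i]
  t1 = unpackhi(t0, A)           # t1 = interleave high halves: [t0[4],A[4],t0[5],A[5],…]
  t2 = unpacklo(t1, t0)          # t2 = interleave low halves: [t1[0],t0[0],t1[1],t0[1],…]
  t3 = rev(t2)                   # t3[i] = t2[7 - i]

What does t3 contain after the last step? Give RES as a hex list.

  t0: 82 bb bc 7a f7 1d 1c f2
  t1: f7 7a 1d bc 1c bb f2 82
  t2: f7 82 7a bb 1d bc bc 7a
  t3: 7a bc bc 1d bb 7a 82 f7

RES = [0x7a, 0xbc, 0xbc, 0x1d, 0xbb, 0x7a, 0x82, 0xf7]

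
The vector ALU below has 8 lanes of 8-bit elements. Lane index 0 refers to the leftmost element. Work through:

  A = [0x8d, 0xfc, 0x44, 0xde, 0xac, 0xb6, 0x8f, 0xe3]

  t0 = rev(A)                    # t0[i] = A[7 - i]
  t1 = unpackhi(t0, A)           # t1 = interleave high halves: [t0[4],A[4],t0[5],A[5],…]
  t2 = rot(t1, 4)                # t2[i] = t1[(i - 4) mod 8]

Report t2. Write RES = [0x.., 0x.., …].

→ t0 |e3|8f|b6|ac|de|44|fc|8d|
→ t1 |de|ac|44|b6|fc|8f|8d|e3|
→ t2 |fc|8f|8d|e3|de|ac|44|b6|

RES = [ 0xfc  0x8f  0x8d  0xe3  0xde  0xac  0x44  0xb6 ]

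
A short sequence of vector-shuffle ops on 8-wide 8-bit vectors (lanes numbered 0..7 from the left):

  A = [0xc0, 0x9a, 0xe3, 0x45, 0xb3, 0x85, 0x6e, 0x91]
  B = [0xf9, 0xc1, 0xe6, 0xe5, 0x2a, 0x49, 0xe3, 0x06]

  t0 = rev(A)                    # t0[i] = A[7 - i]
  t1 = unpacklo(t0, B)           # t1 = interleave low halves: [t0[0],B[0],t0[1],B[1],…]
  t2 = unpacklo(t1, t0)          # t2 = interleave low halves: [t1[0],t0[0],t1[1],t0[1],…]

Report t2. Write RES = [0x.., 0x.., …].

RES = [0x91, 0x91, 0xf9, 0x6e, 0x6e, 0x85, 0xc1, 0xb3]

t0 = [0x91, 0x6e, 0x85, 0xb3, 0x45, 0xe3, 0x9a, 0xc0]
t1 = [0x91, 0xf9, 0x6e, 0xc1, 0x85, 0xe6, 0xb3, 0xe5]
t2 = [0x91, 0x91, 0xf9, 0x6e, 0x6e, 0x85, 0xc1, 0xb3]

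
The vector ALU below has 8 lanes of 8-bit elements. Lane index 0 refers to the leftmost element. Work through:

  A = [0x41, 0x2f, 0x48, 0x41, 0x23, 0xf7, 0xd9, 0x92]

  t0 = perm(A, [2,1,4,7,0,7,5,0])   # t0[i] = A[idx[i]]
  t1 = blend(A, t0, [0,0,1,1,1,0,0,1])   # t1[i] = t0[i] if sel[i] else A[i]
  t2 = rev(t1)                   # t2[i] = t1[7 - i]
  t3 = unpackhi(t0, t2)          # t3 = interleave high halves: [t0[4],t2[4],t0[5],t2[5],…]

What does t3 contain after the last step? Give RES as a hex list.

RES = [ 0x41  0x92  0x92  0x23  0xf7  0x2f  0x41  0x41 ]

  t0: 48 2f 23 92 41 92 f7 41
  t1: 41 2f 23 92 41 f7 d9 41
  t2: 41 d9 f7 41 92 23 2f 41
  t3: 41 92 92 23 f7 2f 41 41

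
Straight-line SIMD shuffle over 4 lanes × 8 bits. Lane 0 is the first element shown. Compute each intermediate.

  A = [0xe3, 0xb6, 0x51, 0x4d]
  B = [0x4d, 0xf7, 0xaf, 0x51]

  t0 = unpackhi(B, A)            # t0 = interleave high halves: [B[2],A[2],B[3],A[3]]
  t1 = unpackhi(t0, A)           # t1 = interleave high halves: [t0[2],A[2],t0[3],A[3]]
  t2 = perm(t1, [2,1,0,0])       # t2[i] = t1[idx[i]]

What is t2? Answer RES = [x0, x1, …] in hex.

RES = [0x4d, 0x51, 0x51, 0x51]

→ t0 |af|51|51|4d|
→ t1 |51|51|4d|4d|
→ t2 |4d|51|51|51|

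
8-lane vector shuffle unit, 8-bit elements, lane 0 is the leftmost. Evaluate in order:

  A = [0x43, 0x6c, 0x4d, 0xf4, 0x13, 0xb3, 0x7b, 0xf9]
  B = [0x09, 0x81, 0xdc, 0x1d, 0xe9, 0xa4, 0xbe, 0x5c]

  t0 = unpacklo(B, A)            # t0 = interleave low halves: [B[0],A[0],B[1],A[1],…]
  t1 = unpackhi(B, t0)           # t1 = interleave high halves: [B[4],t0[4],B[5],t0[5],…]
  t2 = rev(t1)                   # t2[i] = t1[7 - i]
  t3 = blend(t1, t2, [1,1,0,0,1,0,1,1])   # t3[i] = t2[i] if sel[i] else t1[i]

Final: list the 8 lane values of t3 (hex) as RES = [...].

  t0: 09 43 81 6c dc 4d 1d f4
  t1: e9 dc a4 4d be 1d 5c f4
  t2: f4 5c 1d be 4d a4 dc e9
  t3: f4 5c a4 4d 4d 1d dc e9

RES = [0xf4, 0x5c, 0xa4, 0x4d, 0x4d, 0x1d, 0xdc, 0xe9]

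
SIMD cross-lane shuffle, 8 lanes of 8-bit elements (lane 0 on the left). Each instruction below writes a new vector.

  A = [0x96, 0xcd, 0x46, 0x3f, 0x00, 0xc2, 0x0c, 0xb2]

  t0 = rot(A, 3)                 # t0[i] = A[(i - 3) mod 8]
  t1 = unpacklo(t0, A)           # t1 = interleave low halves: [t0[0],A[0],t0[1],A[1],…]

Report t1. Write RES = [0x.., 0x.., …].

t0 = [0xc2, 0x0c, 0xb2, 0x96, 0xcd, 0x46, 0x3f, 0x00]
t1 = [0xc2, 0x96, 0x0c, 0xcd, 0xb2, 0x46, 0x96, 0x3f]

RES = [0xc2, 0x96, 0x0c, 0xcd, 0xb2, 0x46, 0x96, 0x3f]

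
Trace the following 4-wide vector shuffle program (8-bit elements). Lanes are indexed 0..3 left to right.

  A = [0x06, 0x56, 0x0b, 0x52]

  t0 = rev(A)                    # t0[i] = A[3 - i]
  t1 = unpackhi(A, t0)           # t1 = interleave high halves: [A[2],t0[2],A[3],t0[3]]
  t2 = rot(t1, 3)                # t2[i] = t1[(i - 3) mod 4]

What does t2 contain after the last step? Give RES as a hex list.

→ t0 |52|0b|56|06|
→ t1 |0b|56|52|06|
→ t2 |56|52|06|0b|

RES = [0x56, 0x52, 0x06, 0x0b]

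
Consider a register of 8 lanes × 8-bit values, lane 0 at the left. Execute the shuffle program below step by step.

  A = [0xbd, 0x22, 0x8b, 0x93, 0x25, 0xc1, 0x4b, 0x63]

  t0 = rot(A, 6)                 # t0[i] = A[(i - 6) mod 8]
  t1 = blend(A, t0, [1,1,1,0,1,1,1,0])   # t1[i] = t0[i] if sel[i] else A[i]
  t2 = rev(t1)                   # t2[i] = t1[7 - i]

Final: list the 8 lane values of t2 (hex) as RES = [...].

t0 = [0x8b, 0x93, 0x25, 0xc1, 0x4b, 0x63, 0xbd, 0x22]
t1 = [0x8b, 0x93, 0x25, 0x93, 0x4b, 0x63, 0xbd, 0x63]
t2 = [0x63, 0xbd, 0x63, 0x4b, 0x93, 0x25, 0x93, 0x8b]

RES = [ 0x63  0xbd  0x63  0x4b  0x93  0x25  0x93  0x8b ]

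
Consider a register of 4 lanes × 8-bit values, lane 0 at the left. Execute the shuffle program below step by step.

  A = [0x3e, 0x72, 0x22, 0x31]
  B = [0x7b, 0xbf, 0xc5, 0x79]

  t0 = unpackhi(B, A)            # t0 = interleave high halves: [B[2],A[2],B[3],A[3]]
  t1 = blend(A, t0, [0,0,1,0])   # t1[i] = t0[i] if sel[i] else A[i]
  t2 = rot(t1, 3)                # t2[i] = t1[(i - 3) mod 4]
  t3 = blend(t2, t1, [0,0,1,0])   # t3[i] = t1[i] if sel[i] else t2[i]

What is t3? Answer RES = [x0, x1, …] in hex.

→ t0 |c5|22|79|31|
→ t1 |3e|72|79|31|
→ t2 |72|79|31|3e|
→ t3 |72|79|79|3e|

RES = [ 0x72  0x79  0x79  0x3e ]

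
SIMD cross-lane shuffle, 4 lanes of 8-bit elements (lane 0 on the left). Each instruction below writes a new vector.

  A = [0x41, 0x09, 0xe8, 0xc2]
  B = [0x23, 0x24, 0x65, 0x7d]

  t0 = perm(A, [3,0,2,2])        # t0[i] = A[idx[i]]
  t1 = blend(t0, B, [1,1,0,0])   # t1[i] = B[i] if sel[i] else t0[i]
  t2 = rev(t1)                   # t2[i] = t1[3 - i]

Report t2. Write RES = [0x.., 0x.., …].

RES = [0xe8, 0xe8, 0x24, 0x23]

→ t0 |c2|41|e8|e8|
→ t1 |23|24|e8|e8|
→ t2 |e8|e8|24|23|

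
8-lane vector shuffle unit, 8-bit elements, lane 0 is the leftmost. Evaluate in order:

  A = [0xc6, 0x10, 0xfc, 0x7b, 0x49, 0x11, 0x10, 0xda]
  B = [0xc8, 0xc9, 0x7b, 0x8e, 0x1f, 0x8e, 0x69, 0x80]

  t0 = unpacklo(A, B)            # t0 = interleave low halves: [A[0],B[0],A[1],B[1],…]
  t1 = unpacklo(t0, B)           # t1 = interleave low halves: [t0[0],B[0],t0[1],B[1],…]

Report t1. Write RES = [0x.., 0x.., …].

RES = [0xc6, 0xc8, 0xc8, 0xc9, 0x10, 0x7b, 0xc9, 0x8e]

t0 = [0xc6, 0xc8, 0x10, 0xc9, 0xfc, 0x7b, 0x7b, 0x8e]
t1 = [0xc6, 0xc8, 0xc8, 0xc9, 0x10, 0x7b, 0xc9, 0x8e]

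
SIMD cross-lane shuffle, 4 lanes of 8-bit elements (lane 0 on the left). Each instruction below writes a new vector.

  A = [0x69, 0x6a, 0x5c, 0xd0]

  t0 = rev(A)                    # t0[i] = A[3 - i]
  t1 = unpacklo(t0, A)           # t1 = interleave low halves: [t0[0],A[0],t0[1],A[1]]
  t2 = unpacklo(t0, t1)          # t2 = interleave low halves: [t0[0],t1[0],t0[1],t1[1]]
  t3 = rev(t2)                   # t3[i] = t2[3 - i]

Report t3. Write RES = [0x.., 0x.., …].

RES = [ 0x69  0x5c  0xd0  0xd0 ]

  t0: d0 5c 6a 69
  t1: d0 69 5c 6a
  t2: d0 d0 5c 69
  t3: 69 5c d0 d0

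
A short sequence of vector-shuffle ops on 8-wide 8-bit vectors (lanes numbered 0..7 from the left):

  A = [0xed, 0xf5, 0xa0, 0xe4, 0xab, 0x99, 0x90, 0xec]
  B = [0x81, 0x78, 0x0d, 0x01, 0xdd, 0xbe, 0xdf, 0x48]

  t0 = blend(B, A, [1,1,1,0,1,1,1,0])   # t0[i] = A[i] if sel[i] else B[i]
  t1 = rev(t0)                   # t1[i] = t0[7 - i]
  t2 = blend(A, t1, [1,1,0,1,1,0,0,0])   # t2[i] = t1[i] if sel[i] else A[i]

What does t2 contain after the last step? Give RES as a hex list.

RES = [0x48, 0x90, 0xa0, 0xab, 0x01, 0x99, 0x90, 0xec]

→ t0 |ed|f5|a0|01|ab|99|90|48|
→ t1 |48|90|99|ab|01|a0|f5|ed|
→ t2 |48|90|a0|ab|01|99|90|ec|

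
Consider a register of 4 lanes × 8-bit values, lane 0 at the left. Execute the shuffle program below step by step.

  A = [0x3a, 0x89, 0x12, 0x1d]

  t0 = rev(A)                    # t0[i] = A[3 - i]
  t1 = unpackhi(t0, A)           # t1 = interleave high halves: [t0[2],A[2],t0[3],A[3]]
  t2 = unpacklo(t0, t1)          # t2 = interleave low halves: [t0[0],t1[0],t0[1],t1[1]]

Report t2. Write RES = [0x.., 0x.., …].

RES = [0x1d, 0x89, 0x12, 0x12]

→ t0 |1d|12|89|3a|
→ t1 |89|12|3a|1d|
→ t2 |1d|89|12|12|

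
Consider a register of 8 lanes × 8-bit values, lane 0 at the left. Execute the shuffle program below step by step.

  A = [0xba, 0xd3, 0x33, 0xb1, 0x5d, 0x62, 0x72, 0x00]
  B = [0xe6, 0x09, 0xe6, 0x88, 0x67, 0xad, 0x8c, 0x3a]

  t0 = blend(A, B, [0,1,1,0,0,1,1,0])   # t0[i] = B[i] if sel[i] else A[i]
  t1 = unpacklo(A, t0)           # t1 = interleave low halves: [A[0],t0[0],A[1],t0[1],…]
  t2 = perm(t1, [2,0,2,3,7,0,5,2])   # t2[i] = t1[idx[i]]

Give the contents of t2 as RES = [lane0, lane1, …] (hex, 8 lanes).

  t0: ba 09 e6 b1 5d ad 8c 00
  t1: ba ba d3 09 33 e6 b1 b1
  t2: d3 ba d3 09 b1 ba e6 d3

RES = [0xd3, 0xba, 0xd3, 0x09, 0xb1, 0xba, 0xe6, 0xd3]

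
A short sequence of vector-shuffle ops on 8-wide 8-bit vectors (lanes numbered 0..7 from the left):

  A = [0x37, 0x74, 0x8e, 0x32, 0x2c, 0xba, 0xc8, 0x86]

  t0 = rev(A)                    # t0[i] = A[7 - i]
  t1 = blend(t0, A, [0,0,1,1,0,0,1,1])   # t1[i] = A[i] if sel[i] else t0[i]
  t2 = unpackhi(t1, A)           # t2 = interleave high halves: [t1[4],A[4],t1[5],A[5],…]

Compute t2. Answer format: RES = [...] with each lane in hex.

→ t0 |86|c8|ba|2c|32|8e|74|37|
→ t1 |86|c8|8e|32|32|8e|c8|86|
→ t2 |32|2c|8e|ba|c8|c8|86|86|

RES = [0x32, 0x2c, 0x8e, 0xba, 0xc8, 0xc8, 0x86, 0x86]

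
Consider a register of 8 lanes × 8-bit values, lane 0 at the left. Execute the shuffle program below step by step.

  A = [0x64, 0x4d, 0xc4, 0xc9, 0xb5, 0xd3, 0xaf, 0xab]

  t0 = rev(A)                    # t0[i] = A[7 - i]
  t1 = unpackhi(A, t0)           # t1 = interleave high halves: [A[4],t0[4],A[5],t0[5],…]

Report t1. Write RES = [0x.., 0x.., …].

RES = [0xb5, 0xc9, 0xd3, 0xc4, 0xaf, 0x4d, 0xab, 0x64]

→ t0 |ab|af|d3|b5|c9|c4|4d|64|
→ t1 |b5|c9|d3|c4|af|4d|ab|64|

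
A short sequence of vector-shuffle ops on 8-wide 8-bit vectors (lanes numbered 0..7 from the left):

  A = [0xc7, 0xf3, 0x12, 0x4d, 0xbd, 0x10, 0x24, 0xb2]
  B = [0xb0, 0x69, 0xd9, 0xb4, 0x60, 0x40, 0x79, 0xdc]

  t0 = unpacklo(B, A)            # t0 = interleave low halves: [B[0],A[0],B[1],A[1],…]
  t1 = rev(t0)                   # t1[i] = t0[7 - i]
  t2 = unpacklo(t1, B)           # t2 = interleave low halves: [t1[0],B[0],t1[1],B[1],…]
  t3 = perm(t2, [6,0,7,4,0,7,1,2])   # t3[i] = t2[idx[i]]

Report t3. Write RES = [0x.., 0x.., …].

  t0: b0 c7 69 f3 d9 12 b4 4d
  t1: 4d b4 12 d9 f3 69 c7 b0
  t2: 4d b0 b4 69 12 d9 d9 b4
  t3: d9 4d b4 12 4d b4 b0 b4

RES = [0xd9, 0x4d, 0xb4, 0x12, 0x4d, 0xb4, 0xb0, 0xb4]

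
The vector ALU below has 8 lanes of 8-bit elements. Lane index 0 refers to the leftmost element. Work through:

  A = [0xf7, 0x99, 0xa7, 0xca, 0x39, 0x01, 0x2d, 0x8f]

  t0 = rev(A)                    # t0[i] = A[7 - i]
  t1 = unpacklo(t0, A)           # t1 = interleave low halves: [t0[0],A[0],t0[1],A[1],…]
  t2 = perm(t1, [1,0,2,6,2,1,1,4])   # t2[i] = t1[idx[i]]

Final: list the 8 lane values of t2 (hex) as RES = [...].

t0 = [0x8f, 0x2d, 0x01, 0x39, 0xca, 0xa7, 0x99, 0xf7]
t1 = [0x8f, 0xf7, 0x2d, 0x99, 0x01, 0xa7, 0x39, 0xca]
t2 = [0xf7, 0x8f, 0x2d, 0x39, 0x2d, 0xf7, 0xf7, 0x01]

RES = [0xf7, 0x8f, 0x2d, 0x39, 0x2d, 0xf7, 0xf7, 0x01]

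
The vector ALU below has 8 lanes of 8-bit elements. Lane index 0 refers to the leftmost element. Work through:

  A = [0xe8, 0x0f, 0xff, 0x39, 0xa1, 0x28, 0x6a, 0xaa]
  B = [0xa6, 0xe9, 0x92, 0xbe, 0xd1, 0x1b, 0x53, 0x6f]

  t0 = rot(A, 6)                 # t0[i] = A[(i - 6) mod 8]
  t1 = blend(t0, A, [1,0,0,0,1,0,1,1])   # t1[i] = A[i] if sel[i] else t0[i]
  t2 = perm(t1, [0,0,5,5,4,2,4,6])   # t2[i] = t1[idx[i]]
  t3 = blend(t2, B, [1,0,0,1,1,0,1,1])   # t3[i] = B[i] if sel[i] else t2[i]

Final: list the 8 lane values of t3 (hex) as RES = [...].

  t0: ff 39 a1 28 6a aa e8 0f
  t1: e8 39 a1 28 a1 aa 6a aa
  t2: e8 e8 aa aa a1 a1 a1 6a
  t3: a6 e8 aa be d1 a1 53 6f

RES = [ 0xa6  0xe8  0xaa  0xbe  0xd1  0xa1  0x53  0x6f ]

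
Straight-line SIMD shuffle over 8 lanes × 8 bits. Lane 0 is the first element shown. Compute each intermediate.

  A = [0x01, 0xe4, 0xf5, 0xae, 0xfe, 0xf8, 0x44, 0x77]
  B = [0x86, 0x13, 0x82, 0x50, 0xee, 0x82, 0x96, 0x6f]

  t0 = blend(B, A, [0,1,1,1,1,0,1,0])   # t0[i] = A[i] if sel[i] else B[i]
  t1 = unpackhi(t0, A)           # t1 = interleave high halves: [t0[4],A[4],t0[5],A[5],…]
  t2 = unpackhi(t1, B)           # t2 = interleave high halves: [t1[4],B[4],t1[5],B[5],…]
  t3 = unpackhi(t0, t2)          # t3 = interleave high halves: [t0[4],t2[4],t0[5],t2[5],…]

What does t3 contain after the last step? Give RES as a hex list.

RES = [ 0xfe  0x6f  0x82  0x96  0x44  0x77  0x6f  0x6f ]

  t0: 86 e4 f5 ae fe 82 44 6f
  t1: fe fe 82 f8 44 44 6f 77
  t2: 44 ee 44 82 6f 96 77 6f
  t3: fe 6f 82 96 44 77 6f 6f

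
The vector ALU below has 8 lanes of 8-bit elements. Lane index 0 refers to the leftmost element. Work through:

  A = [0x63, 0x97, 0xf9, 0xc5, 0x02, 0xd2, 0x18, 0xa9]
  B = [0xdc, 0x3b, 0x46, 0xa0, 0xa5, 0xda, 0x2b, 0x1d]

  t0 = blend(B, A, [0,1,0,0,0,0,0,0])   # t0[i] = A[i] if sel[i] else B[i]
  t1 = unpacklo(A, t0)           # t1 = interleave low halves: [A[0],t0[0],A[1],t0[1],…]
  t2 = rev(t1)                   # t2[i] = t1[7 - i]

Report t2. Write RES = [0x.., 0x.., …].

RES = [0xa0, 0xc5, 0x46, 0xf9, 0x97, 0x97, 0xdc, 0x63]

  t0: dc 97 46 a0 a5 da 2b 1d
  t1: 63 dc 97 97 f9 46 c5 a0
  t2: a0 c5 46 f9 97 97 dc 63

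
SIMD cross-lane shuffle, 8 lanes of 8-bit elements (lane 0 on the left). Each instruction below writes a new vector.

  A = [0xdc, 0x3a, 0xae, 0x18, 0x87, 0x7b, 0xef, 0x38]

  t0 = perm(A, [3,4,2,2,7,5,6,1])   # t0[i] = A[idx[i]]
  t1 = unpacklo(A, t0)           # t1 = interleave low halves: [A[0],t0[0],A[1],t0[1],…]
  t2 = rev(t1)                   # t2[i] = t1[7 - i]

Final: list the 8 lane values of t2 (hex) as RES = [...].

  t0: 18 87 ae ae 38 7b ef 3a
  t1: dc 18 3a 87 ae ae 18 ae
  t2: ae 18 ae ae 87 3a 18 dc

RES = [ 0xae  0x18  0xae  0xae  0x87  0x3a  0x18  0xdc ]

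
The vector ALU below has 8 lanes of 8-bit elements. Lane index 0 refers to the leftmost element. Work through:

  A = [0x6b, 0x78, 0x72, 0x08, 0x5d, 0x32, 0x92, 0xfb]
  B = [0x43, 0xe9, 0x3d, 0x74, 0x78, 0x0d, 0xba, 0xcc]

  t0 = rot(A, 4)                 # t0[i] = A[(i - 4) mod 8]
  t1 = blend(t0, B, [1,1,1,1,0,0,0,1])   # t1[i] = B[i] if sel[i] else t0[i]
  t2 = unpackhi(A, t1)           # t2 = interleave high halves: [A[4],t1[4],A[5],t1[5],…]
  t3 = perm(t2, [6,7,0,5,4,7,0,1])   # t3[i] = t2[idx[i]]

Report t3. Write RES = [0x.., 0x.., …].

RES = [ 0xfb  0xcc  0x5d  0x72  0x92  0xcc  0x5d  0x6b ]

t0 = [0x5d, 0x32, 0x92, 0xfb, 0x6b, 0x78, 0x72, 0x08]
t1 = [0x43, 0xe9, 0x3d, 0x74, 0x6b, 0x78, 0x72, 0xcc]
t2 = [0x5d, 0x6b, 0x32, 0x78, 0x92, 0x72, 0xfb, 0xcc]
t3 = [0xfb, 0xcc, 0x5d, 0x72, 0x92, 0xcc, 0x5d, 0x6b]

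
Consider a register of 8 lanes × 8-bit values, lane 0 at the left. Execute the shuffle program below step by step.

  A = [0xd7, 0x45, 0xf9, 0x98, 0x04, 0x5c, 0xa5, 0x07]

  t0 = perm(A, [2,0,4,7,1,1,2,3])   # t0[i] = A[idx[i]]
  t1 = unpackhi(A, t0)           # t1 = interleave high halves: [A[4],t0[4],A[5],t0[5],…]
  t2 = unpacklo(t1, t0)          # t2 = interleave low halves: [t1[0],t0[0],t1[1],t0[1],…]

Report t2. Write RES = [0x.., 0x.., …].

  t0: f9 d7 04 07 45 45 f9 98
  t1: 04 45 5c 45 a5 f9 07 98
  t2: 04 f9 45 d7 5c 04 45 07

RES = [0x04, 0xf9, 0x45, 0xd7, 0x5c, 0x04, 0x45, 0x07]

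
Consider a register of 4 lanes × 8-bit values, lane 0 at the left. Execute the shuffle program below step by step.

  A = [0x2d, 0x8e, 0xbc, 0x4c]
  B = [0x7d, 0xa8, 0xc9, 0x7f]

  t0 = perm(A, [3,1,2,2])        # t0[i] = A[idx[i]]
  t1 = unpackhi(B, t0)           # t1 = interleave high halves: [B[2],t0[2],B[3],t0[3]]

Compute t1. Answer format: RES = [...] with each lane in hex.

  t0: 4c 8e bc bc
  t1: c9 bc 7f bc

RES = [0xc9, 0xbc, 0x7f, 0xbc]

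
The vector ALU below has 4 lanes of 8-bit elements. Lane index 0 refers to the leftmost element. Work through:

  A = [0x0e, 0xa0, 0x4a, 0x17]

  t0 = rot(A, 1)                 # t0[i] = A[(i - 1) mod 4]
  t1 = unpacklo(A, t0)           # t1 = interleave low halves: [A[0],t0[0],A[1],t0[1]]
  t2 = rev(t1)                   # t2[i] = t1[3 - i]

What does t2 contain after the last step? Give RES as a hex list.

  t0: 17 0e a0 4a
  t1: 0e 17 a0 0e
  t2: 0e a0 17 0e

RES = [0x0e, 0xa0, 0x17, 0x0e]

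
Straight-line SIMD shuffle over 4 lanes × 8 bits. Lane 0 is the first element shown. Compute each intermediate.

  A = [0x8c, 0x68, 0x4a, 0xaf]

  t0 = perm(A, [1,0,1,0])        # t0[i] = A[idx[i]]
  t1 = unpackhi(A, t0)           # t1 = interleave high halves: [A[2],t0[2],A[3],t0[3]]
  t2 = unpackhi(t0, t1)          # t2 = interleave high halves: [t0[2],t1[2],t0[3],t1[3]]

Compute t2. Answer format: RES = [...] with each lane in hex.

RES = [0x68, 0xaf, 0x8c, 0x8c]

t0 = [0x68, 0x8c, 0x68, 0x8c]
t1 = [0x4a, 0x68, 0xaf, 0x8c]
t2 = [0x68, 0xaf, 0x8c, 0x8c]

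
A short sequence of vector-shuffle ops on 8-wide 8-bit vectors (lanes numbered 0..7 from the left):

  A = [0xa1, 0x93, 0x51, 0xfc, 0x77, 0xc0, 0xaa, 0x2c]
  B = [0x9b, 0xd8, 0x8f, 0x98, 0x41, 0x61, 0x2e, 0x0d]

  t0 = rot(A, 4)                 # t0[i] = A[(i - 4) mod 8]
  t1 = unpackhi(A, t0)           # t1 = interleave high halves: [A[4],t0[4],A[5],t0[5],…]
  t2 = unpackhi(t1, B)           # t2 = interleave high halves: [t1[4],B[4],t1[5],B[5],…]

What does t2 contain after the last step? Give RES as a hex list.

→ t0 |77|c0|aa|2c|a1|93|51|fc|
→ t1 |77|a1|c0|93|aa|51|2c|fc|
→ t2 |aa|41|51|61|2c|2e|fc|0d|

RES = [0xaa, 0x41, 0x51, 0x61, 0x2c, 0x2e, 0xfc, 0x0d]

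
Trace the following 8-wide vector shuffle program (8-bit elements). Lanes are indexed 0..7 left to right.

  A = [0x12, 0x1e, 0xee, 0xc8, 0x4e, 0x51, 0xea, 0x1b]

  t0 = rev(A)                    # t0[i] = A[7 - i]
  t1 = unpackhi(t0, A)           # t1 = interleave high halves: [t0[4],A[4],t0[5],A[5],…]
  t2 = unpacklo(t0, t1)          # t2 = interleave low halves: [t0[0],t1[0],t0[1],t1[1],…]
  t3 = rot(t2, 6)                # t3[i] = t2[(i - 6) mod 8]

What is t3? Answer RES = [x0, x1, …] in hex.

t0 = [0x1b, 0xea, 0x51, 0x4e, 0xc8, 0xee, 0x1e, 0x12]
t1 = [0xc8, 0x4e, 0xee, 0x51, 0x1e, 0xea, 0x12, 0x1b]
t2 = [0x1b, 0xc8, 0xea, 0x4e, 0x51, 0xee, 0x4e, 0x51]
t3 = [0xea, 0x4e, 0x51, 0xee, 0x4e, 0x51, 0x1b, 0xc8]

RES = [ 0xea  0x4e  0x51  0xee  0x4e  0x51  0x1b  0xc8 ]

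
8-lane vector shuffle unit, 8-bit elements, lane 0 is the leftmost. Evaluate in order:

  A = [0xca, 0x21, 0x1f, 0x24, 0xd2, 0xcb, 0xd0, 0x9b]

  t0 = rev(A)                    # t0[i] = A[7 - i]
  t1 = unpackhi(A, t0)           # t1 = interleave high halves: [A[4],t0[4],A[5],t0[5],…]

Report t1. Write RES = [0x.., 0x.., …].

RES = [ 0xd2  0x24  0xcb  0x1f  0xd0  0x21  0x9b  0xca ]

→ t0 |9b|d0|cb|d2|24|1f|21|ca|
→ t1 |d2|24|cb|1f|d0|21|9b|ca|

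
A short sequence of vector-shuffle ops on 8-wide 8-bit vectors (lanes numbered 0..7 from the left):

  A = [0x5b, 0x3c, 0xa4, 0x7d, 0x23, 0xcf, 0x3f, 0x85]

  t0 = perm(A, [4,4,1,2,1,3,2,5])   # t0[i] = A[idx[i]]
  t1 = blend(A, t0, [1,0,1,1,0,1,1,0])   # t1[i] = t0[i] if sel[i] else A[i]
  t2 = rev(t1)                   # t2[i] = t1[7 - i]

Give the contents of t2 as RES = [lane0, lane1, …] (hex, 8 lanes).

RES = [0x85, 0xa4, 0x7d, 0x23, 0xa4, 0x3c, 0x3c, 0x23]

  t0: 23 23 3c a4 3c 7d a4 cf
  t1: 23 3c 3c a4 23 7d a4 85
  t2: 85 a4 7d 23 a4 3c 3c 23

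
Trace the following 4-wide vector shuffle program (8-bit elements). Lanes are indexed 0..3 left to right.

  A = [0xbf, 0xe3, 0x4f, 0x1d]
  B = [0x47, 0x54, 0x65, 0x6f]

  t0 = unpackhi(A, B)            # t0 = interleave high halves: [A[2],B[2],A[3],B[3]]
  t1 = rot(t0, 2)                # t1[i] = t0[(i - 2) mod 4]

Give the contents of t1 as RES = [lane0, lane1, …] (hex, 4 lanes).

RES = [0x1d, 0x6f, 0x4f, 0x65]

t0 = [0x4f, 0x65, 0x1d, 0x6f]
t1 = [0x1d, 0x6f, 0x4f, 0x65]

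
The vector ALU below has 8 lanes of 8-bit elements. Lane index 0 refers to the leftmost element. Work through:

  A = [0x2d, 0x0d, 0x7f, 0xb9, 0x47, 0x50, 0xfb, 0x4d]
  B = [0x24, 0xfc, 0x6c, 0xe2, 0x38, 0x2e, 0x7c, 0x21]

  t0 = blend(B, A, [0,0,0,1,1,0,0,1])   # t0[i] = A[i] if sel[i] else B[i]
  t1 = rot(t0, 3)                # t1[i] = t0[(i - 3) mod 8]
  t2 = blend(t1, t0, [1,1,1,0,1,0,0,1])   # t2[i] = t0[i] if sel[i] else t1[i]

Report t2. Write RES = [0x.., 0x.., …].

RES = [ 0x24  0xfc  0x6c  0x24  0x47  0x6c  0xb9  0x4d ]

t0 = [0x24, 0xfc, 0x6c, 0xb9, 0x47, 0x2e, 0x7c, 0x4d]
t1 = [0x2e, 0x7c, 0x4d, 0x24, 0xfc, 0x6c, 0xb9, 0x47]
t2 = [0x24, 0xfc, 0x6c, 0x24, 0x47, 0x6c, 0xb9, 0x4d]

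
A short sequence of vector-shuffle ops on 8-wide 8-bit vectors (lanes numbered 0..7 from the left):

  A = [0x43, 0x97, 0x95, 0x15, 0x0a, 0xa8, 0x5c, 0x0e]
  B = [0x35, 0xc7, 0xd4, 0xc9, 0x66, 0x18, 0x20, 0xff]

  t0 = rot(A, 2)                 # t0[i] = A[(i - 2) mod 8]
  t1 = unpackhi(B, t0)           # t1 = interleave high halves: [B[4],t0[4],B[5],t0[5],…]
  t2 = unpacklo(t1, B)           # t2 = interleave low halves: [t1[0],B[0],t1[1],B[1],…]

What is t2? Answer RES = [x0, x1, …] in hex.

t0 = [0x5c, 0x0e, 0x43, 0x97, 0x95, 0x15, 0x0a, 0xa8]
t1 = [0x66, 0x95, 0x18, 0x15, 0x20, 0x0a, 0xff, 0xa8]
t2 = [0x66, 0x35, 0x95, 0xc7, 0x18, 0xd4, 0x15, 0xc9]

RES = [ 0x66  0x35  0x95  0xc7  0x18  0xd4  0x15  0xc9 ]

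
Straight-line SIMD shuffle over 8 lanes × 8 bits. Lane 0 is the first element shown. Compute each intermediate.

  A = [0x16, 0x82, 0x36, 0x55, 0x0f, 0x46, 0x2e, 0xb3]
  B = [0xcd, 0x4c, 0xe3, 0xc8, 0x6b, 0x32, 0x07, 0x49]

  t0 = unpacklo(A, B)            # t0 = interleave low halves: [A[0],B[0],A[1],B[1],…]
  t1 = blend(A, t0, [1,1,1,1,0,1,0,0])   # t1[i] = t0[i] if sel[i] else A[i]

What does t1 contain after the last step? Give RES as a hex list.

  t0: 16 cd 82 4c 36 e3 55 c8
  t1: 16 cd 82 4c 0f e3 2e b3

RES = [0x16, 0xcd, 0x82, 0x4c, 0x0f, 0xe3, 0x2e, 0xb3]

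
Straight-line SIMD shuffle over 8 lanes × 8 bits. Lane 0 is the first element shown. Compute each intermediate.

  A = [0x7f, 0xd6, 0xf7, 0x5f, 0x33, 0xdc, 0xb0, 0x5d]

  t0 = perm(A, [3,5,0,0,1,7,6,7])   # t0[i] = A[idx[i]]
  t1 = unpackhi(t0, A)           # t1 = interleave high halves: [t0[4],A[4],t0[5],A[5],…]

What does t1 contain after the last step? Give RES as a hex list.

RES = [ 0xd6  0x33  0x5d  0xdc  0xb0  0xb0  0x5d  0x5d ]

  t0: 5f dc 7f 7f d6 5d b0 5d
  t1: d6 33 5d dc b0 b0 5d 5d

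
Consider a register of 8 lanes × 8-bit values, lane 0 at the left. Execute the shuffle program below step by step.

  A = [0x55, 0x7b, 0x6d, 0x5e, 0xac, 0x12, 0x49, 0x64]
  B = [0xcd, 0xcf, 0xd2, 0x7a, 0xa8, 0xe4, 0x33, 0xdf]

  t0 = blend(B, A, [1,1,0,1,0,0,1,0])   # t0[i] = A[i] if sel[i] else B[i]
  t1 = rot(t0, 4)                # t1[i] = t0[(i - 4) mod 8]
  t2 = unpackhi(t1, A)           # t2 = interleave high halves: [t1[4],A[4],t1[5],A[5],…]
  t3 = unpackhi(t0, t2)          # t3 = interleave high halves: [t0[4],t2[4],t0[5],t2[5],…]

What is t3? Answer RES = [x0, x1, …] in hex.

→ t0 |55|7b|d2|5e|a8|e4|49|df|
→ t1 |a8|e4|49|df|55|7b|d2|5e|
→ t2 |55|ac|7b|12|d2|49|5e|64|
→ t3 |a8|d2|e4|49|49|5e|df|64|

RES = [0xa8, 0xd2, 0xe4, 0x49, 0x49, 0x5e, 0xdf, 0x64]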